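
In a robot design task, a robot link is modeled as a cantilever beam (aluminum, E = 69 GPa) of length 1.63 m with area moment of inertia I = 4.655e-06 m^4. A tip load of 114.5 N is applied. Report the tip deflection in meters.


delta = F*L^3/(3*E*I) = 114.5*1.63^3/(3*6.900e+10*4.655e-06)
      = 495.8705315/963585 = 5.1461e-04

5.1461e-04 m


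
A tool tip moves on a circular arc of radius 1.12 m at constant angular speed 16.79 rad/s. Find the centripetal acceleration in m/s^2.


a_c = omega^2 * r = 16.79^2 * 1.12 = 315.7326

315.7326 m/s^2


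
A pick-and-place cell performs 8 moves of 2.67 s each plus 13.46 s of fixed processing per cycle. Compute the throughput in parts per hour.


T_cycle = 8*2.67 + 13.46 = 34.8200 s
rate = 3600/T = 103.3889

103.3889 parts/hour


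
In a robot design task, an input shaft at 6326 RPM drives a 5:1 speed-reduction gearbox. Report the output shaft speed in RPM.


omega_out = omega_in / N = 6326 / 5 = 1265.2000

1265.2000 RPM


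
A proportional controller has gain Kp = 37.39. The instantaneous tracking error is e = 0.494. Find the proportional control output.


u_P = Kp * e = 37.39 * 0.494 = 18.4707

18.4707


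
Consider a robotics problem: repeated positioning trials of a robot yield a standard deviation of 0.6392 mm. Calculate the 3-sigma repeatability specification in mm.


repeatability = 3*sigma = 3*0.6392 = 1.9176

1.9176 mm


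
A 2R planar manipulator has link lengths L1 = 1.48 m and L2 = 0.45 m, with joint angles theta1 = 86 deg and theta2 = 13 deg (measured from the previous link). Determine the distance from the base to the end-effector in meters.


x = L1*cos(th1) + L2*cos(th1+th2) = 0.032844
y = L1*sin(th1) + L2*sin(th1+th2) = 1.920855
d = sqrt(x^2 + y^2) = sqrt(0.001079 + 3.689684) = 1.9211

1.9211 m


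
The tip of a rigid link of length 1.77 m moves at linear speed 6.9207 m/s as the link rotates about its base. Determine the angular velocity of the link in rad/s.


omega = v / L = 6.9207 / 1.77 = 3.9100

3.9100 rad/s


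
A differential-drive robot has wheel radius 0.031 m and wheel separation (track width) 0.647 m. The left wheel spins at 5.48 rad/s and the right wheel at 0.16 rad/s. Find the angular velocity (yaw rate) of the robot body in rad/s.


omega = r*(wR - wL)/L = 0.031*(0.16 - (5.48))/0.647 = -0.2549

-0.2549 rad/s


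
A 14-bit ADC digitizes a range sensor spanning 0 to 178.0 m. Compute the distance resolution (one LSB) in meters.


res = range / 2^n = 178.0/2^14 = 178.0/16384 = 0.0109

0.0109 m


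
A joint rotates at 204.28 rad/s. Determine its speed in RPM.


RPM = 204.28 * 60/(2*pi) = 1950.7303

1950.7303 RPM


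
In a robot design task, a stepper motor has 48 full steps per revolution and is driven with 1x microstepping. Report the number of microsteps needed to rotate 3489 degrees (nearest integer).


step_size = 360/(48*1) = 360/48 = 7.500000 deg
n = 3489/(360/48) = 3489*48/360 = 465.2000 -> 465

465 steps


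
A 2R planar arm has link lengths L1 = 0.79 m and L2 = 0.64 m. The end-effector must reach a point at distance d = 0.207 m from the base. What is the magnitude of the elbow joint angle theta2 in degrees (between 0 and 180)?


cos(th2) = (d^2 - L1^2 - L2^2)/(2*L1*L2) = (0.207^2 - 0.79^2 - 0.64^2)/(2*0.79*0.64) = -0.97987638
th2 = acos(-0.97987638) = 168.4861 deg

168.4861 degrees


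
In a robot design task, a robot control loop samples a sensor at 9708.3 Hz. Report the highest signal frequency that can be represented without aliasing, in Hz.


f_max = f_s/2 = 9708.3/2 = 4854.1500

4854.1500 Hz


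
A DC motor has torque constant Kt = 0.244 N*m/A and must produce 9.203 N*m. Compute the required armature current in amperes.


I = tau / Kt = 9.203/0.244 = 37.7172

37.7172 A


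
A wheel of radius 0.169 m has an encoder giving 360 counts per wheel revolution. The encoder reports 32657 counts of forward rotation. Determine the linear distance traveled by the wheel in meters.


revs = 32657/360 = 90.713889
d = revs * 2*pi*r = 90.713889 * 2*pi*0.169 = 96.3253

96.3253 m


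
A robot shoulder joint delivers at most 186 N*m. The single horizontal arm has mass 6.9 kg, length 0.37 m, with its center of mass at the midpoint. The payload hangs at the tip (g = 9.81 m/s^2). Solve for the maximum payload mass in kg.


tau_arm = m_arm*g*(L/2) = 6.9*9.81*0.37/2 = 12.5225 N*m
tau_payload = tau_max - tau_arm = 186 - 12.5225 = 173.4775
m_payload = tau_payload / (g*L) = 173.4775 / (9.81*0.37) = 47.7939

47.7939 kg


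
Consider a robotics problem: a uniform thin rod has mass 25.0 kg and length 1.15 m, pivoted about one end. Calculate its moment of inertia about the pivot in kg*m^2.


I = (1/3)*m*L^2 = (1/3)*25.0*1.15^2 = 11.0208

11.0208 kg*m^2


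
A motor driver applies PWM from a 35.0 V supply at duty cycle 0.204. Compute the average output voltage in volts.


V_avg = V_supply * D = 35.0*0.204 = 7.1400

7.1400 V


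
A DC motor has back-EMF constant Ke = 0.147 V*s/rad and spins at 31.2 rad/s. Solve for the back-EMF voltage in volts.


V_emf = Ke * omega = 0.147*31.2 = 4.5864

4.5864 V


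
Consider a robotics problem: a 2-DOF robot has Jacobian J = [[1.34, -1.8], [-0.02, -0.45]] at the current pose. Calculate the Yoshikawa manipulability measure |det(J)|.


det(J) = 1.34*-0.45 - (-1.8)*(-0.02) = -0.6390
|det(J)| = 0.6390

0.6390


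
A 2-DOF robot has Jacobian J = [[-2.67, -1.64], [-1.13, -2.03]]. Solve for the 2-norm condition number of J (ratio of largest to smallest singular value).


JJ^T eigenvalues: trace(JJ^T) = 15.2163, det(JJ^T) = det(J)^2 = 12.72277561
s_max^2 = (15.2163 + sqrt(180.64468325))/2 = 14.32835616
s_min^2 = (15.2163 - sqrt(180.64468325))/2 = 0.88794384
kappa = s_max/s_min = sqrt(14.32835616/0.88794384) = 4.0170

4.0170


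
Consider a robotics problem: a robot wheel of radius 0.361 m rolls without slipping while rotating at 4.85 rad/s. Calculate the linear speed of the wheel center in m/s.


v = omega * r = 4.85 * 0.361 = 1.7508

1.7508 m/s


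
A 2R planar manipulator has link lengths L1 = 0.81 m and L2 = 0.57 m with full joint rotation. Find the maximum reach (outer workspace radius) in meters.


r_max = L1 + L2 = 0.81 + 0.57 = 1.3800

1.3800 m


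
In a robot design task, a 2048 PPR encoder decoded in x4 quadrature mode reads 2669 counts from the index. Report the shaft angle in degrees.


angle = counts * 360 / (PPR*4) = 2669 * 360 / 8192 = 117.2900

117.2900 degrees


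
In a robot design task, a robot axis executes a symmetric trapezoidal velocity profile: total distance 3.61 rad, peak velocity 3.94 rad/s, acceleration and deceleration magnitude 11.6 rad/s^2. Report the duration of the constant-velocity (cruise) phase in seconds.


t_acc = v/a = 0.339655 s, d_acc = v^2/(2a) = 0.669121 rad each
d_cruise = 3.61 - 2*0.669121 = 2.271758 rad
t_cruise = d_cruise/v = 2.271758/3.94 = 0.5766

0.5766 s


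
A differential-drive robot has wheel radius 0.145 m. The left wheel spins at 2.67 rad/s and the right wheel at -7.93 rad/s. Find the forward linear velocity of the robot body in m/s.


v = r*(wR + wL)/2 = 0.145*(-7.93 + 2.67)/2 = -0.3813

-0.3813 m/s


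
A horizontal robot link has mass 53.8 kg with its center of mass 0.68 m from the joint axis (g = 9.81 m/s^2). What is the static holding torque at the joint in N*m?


tau = m*g*L = 53.8 * 9.81 * 0.68 = 358.8890

358.8890 N*m


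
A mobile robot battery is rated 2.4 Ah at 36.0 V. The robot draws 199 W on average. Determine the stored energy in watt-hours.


E = capacity * V = 2.4*36.0 = 86.4000

86.4000 Wh


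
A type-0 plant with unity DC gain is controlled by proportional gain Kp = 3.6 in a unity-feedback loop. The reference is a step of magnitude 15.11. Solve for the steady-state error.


e_ss = R/(1 + Kp) = 15.11/(1 + 3.6) = 15.11/4.6000 = 3.2848

3.2848


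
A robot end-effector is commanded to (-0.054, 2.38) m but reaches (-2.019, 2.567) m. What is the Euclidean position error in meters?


dx = -2.019 - (-0.054) = -1.9650, dy = 2.567 - (2.38) = 0.1870
err = sqrt(3.861225 + 0.034969) = 1.9739

1.9739 m


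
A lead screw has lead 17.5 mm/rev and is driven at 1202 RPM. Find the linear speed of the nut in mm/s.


v = lead * (RPM/60) = 17.5*1202/60 = 350.5833

350.5833 mm/s


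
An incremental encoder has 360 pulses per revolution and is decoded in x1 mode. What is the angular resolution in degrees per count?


resolution = 360 / (PPR * 1) = 360 / 360 = 1.0000

1.0000 degrees


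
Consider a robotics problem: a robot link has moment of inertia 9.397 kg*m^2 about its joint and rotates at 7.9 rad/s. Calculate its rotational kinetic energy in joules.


KE = (1/2)*I*omega^2 = 0.5*9.397*7.9^2 = 293.2334

293.2334 J


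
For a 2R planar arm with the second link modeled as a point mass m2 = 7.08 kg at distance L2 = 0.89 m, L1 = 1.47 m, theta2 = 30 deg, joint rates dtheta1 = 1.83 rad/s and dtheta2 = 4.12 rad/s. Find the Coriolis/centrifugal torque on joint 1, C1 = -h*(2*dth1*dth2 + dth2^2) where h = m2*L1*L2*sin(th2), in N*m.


h = m2*L1*L2*sin(th2) = 7.08*1.47*0.89*sin(30 deg) = 4.631382
C1 = -h*(2*1.83*4.12 + 4.12^2) = -4.631382*32.0536 = -148.4525

-148.4525 N*m


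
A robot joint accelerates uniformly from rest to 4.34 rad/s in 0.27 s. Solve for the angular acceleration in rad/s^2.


alpha = delta_omega / t = 4.34 / 0.27 = 16.0741

16.0741 rad/s^2


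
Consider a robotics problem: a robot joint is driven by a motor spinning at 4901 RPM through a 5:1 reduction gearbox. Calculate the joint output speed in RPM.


omega_joint = omega_motor / N = 4901 / 5 = 980.2000

980.2000 RPM


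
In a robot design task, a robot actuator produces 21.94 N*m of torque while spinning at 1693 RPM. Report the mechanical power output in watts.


omega = 1693 * 2*pi/60 = 177.290545 rad/s
P = tau * omega = 21.94 * 177.290545 = 3889.7546

3889.7546 W


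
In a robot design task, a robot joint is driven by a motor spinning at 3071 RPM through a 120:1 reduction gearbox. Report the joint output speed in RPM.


omega_joint = omega_motor / N = 3071 / 120 = 25.5917

25.5917 RPM


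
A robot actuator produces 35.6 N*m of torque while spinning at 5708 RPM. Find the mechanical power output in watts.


omega = 5708 * 2*pi/60 = 597.740362 rad/s
P = tau * omega = 35.6 * 597.740362 = 21279.5569

21279.5569 W


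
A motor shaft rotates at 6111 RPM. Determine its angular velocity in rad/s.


omega = 6111 * 2*pi/60 = 639.9424

639.9424 rad/s


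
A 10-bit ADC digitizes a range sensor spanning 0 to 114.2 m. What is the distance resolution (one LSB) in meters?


res = range / 2^n = 114.2/2^10 = 114.2/1024 = 0.1115

0.1115 m


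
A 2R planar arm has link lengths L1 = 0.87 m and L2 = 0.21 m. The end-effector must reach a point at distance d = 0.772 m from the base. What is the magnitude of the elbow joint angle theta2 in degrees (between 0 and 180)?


cos(th2) = (d^2 - L1^2 - L2^2)/(2*L1*L2) = (0.772^2 - 0.87^2 - 0.21^2)/(2*0.87*0.21) = -0.56107280
th2 = acos(-0.56107280) = 124.1300 deg

124.1300 degrees


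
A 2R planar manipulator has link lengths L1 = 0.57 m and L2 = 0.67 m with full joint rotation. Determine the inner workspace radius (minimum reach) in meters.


r_min = |L1 - L2| = |0.57 - 0.67| = 0.1000

0.1000 m


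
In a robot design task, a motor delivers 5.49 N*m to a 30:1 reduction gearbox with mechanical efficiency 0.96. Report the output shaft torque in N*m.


tau_out = tau_in * N * eta = 5.49 * 30 * 0.96 = 158.1120

158.1120 N*m


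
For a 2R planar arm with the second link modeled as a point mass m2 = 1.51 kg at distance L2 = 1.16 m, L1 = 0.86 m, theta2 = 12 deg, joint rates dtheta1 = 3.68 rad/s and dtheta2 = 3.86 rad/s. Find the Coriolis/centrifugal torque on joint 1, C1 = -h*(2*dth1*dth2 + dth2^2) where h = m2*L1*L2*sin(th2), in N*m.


h = m2*L1*L2*sin(th2) = 1.51*0.86*1.16*sin(12 deg) = 0.313193
C1 = -h*(2*3.68*3.86 + 3.86^2) = -0.313193*43.3092 = -13.5641

-13.5641 N*m


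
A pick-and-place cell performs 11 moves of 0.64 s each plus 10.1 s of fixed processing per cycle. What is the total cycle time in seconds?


T = 11*0.64 + 10.1 = 17.1400

17.1400 s


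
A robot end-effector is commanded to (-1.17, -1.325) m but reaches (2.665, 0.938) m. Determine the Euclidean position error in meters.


dx = 2.665 - (-1.17) = 3.8350, dy = 0.938 - (-1.325) = 2.2630
err = sqrt(14.707225 + 5.121169) = 4.4529

4.4529 m


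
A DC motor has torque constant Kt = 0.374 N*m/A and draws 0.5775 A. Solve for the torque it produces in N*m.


tau = Kt * I = 0.374*0.5775 = 0.2160

0.2160 N*m


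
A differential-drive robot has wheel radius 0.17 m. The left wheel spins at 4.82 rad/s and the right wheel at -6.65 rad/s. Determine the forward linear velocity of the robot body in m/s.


v = r*(wR + wL)/2 = 0.17*(-6.65 + 4.82)/2 = -0.1556

-0.1556 m/s


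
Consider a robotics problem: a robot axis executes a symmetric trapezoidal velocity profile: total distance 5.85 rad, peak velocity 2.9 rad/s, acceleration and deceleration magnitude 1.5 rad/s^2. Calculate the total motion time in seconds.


t_acc = v/a = 2.9/1.5 = 1.933333 s
d_acc = v^2/(2a) = 2.803333 rad (each ramp)
d_cruise = 5.85 - 2*2.803333 = 0.243334 rad
t_cruise = 0.243334/2.9 = 0.083908 s
t_total = 2*1.933333 + 0.083908 = 3.9506

3.9506 s


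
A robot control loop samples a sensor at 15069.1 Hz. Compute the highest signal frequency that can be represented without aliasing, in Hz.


f_max = f_s/2 = 15069.1/2 = 7534.5500

7534.5500 Hz


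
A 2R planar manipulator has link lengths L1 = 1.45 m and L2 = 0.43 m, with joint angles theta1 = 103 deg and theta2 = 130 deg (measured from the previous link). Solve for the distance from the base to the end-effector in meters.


x = L1*cos(th1) + L2*cos(th1+th2) = -0.584959
y = L1*sin(th1) + L2*sin(th1+th2) = 1.069423
d = sqrt(x^2 + y^2) = sqrt(0.342177 + 1.143666) = 1.2190

1.2190 m


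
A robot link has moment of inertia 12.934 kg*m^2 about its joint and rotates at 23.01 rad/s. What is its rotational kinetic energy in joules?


KE = (1/2)*I*omega^2 = 0.5*12.934*23.01^2 = 3424.0185

3424.0185 J


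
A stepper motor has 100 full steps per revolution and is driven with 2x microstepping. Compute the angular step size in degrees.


step = 360/(100*2) = 360/200 = 1.8000

1.8000 degrees


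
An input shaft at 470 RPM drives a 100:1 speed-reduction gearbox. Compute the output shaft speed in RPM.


omega_out = omega_in / N = 470 / 100 = 4.7000

4.7000 RPM


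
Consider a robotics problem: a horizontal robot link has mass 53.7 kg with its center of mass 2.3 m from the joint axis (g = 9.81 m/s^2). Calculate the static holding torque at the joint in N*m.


tau = m*g*L = 53.7 * 9.81 * 2.3 = 1211.6331

1211.6331 N*m


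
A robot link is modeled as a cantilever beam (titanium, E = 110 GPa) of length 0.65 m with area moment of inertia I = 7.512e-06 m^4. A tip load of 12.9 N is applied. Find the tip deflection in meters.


delta = F*L^3/(3*E*I) = 12.9*0.65^3/(3*1.100e+11*7.512e-06)
      = 3.5426625/2478960 = 1.4291e-06

1.4291e-06 m


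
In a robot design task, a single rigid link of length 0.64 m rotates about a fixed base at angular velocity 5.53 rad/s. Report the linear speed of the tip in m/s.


v = L*omega = 0.64 * 5.53 = 3.5392

3.5392 m/s


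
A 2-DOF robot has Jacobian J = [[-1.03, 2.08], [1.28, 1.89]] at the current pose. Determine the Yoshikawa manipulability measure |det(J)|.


det(J) = -1.03*1.89 - (2.08)*(1.28) = -4.6091
|det(J)| = 4.6091

4.6091


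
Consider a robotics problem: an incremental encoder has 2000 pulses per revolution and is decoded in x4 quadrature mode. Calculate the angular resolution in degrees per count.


resolution = 360 / (PPR * 4) = 360 / 8000 = 0.0450

0.0450 degrees


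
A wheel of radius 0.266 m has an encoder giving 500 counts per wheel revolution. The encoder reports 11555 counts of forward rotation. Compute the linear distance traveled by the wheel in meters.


revs = 11555/500 = 23.110000
d = revs * 2*pi*r = 23.110000 * 2*pi*0.266 = 38.6244

38.6244 m


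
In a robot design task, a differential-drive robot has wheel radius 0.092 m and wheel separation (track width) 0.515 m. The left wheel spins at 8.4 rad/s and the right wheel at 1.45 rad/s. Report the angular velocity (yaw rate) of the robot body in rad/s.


omega = r*(wR - wL)/L = 0.092*(1.45 - (8.4))/0.515 = -1.2416

-1.2416 rad/s


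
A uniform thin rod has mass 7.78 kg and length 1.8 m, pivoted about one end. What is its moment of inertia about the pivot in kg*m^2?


I = (1/3)*m*L^2 = (1/3)*7.78*1.8^2 = 8.4024

8.4024 kg*m^2


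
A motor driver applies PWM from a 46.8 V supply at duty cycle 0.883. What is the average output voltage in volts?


V_avg = V_supply * D = 46.8*0.883 = 41.3244

41.3244 V


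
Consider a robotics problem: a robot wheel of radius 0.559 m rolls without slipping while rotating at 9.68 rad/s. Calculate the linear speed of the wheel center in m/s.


v = omega * r = 9.68 * 0.559 = 5.4111

5.4111 m/s


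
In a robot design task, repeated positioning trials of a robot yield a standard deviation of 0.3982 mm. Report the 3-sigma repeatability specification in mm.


repeatability = 3*sigma = 3*0.3982 = 1.1946

1.1946 mm


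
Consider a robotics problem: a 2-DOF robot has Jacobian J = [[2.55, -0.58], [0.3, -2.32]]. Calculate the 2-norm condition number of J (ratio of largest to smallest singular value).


JJ^T eigenvalues: trace(JJ^T) = 12.3113, det(JJ^T) = det(J)^2 = 32.97056400
s_max^2 = (12.3113 + sqrt(19.68585169))/2 = 8.37408704
s_min^2 = (12.3113 - sqrt(19.68585169))/2 = 3.93721296
kappa = s_max/s_min = sqrt(8.37408704/3.93721296) = 1.4584

1.4584


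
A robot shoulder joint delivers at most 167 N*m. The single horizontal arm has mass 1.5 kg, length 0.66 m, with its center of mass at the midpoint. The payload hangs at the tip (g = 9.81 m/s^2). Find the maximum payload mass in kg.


tau_arm = m_arm*g*(L/2) = 1.5*9.81*0.66/2 = 4.8559 N*m
tau_payload = tau_max - tau_arm = 167 - 4.8559 = 162.1441
m_payload = tau_payload / (g*L) = 162.1441 / (9.81*0.66) = 25.0431

25.0431 kg


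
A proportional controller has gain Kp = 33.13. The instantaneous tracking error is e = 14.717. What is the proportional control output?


u_P = Kp * e = 33.13 * 14.717 = 487.5742

487.5742


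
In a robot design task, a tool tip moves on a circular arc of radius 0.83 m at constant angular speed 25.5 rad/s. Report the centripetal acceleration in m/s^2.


a_c = omega^2 * r = 25.5^2 * 0.83 = 539.7075

539.7075 m/s^2


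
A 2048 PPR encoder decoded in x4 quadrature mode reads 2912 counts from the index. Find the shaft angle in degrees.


angle = counts * 360 / (PPR*4) = 2912 * 360 / 8192 = 127.9688

127.9688 degrees


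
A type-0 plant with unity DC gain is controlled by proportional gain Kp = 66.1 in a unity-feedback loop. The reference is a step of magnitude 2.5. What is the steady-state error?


e_ss = R/(1 + Kp) = 2.5/(1 + 66.1) = 2.5/67.1000 = 0.0373

0.0373


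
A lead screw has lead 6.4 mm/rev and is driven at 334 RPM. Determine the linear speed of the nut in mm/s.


v = lead * (RPM/60) = 6.4*334/60 = 35.6267

35.6267 mm/s


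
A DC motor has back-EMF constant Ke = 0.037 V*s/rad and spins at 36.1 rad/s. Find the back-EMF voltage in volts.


V_emf = Ke * omega = 0.037*36.1 = 1.3357

1.3357 V


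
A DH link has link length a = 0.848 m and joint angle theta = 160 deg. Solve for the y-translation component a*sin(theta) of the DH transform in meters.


a*sin(theta) = 0.848*sin(160 deg) = 0.2900

0.2900 m


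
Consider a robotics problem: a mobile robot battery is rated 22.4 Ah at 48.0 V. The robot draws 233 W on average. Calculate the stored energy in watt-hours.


E = capacity * V = 22.4*48.0 = 1075.2000

1075.2000 Wh


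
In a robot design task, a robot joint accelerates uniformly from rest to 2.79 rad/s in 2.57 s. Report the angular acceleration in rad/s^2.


alpha = delta_omega / t = 2.79 / 2.57 = 1.0856

1.0856 rad/s^2


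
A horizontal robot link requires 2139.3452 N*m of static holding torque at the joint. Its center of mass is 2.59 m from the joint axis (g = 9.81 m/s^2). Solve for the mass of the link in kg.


m = tau / (g*L) = 2139.3452 / (9.81 * 2.59) = 84.2000

84.2000 kg


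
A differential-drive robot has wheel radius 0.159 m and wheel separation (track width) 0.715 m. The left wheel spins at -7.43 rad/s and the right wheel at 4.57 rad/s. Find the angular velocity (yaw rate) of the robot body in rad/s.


omega = r*(wR - wL)/L = 0.159*(4.57 - (-7.43))/0.715 = 2.6685

2.6685 rad/s


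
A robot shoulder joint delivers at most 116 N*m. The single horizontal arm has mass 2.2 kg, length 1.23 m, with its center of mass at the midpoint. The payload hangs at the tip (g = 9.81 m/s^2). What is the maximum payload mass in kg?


tau_arm = m_arm*g*(L/2) = 2.2*9.81*1.23/2 = 13.2729 N*m
tau_payload = tau_max - tau_arm = 116 - 13.2729 = 102.7271
m_payload = tau_payload / (g*L) = 102.7271 / (9.81*1.23) = 8.5136

8.5136 kg


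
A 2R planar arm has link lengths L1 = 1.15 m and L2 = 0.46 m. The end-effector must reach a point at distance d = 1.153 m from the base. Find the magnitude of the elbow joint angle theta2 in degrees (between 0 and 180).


cos(th2) = (d^2 - L1^2 - L2^2)/(2*L1*L2) = (1.153^2 - 1.15^2 - 0.46^2)/(2*1.15*0.46) = -0.19346975
th2 = acos(-0.19346975) = 101.1553 deg

101.1553 degrees


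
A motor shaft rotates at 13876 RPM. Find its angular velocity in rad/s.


omega = 13876 * 2*pi/60 = 1453.0913

1453.0913 rad/s


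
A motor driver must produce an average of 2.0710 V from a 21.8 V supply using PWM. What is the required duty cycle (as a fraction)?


D = V_avg/V_supply = 2.0710/21.8 = 0.0950

0.0950


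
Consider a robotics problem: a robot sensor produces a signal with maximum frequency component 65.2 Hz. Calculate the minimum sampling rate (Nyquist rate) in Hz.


f_s,min = 2*f_max = 2*65.2 = 130.4000

130.4000 Hz


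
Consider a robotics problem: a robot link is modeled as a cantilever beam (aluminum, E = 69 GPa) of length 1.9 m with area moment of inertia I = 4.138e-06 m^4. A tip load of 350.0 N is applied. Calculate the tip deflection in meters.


delta = F*L^3/(3*E*I) = 350.0*1.9^3/(3*6.900e+10*4.138e-06)
      = 2400.65/856566 = 0.0028

0.0028 m


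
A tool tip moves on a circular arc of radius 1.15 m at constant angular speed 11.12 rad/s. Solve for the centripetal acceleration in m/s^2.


a_c = omega^2 * r = 11.12^2 * 1.15 = 142.2026

142.2026 m/s^2


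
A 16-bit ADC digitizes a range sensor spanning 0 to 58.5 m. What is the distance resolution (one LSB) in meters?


res = range / 2^n = 58.5/2^16 = 58.5/65536 = 8.9264e-04

8.9264e-04 m


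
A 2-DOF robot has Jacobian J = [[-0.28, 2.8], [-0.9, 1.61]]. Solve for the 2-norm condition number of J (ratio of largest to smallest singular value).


JJ^T eigenvalues: trace(JJ^T) = 11.3205, det(JJ^T) = det(J)^2 = 4.28158864
s_max^2 = (11.3205 + sqrt(111.02736569))/2 = 10.92872620
s_min^2 = (11.3205 - sqrt(111.02736569))/2 = 0.39177380
kappa = s_max/s_min = sqrt(10.92872620/0.39177380) = 5.2816

5.2816


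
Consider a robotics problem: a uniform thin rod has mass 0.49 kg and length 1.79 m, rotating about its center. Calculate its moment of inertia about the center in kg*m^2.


I = (1/12)*m*L^2 = (1/12)*0.49*1.79^2 = 0.1308

0.1308 kg*m^2


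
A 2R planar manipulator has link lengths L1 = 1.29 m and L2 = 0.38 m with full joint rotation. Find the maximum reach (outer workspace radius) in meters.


r_max = L1 + L2 = 1.29 + 0.38 = 1.6700

1.6700 m


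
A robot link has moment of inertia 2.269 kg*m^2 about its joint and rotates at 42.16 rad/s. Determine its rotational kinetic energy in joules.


KE = (1/2)*I*omega^2 = 0.5*2.269*42.16^2 = 2016.5347

2016.5347 J


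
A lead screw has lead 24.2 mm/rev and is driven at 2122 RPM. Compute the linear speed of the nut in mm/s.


v = lead * (RPM/60) = 24.2*2122/60 = 855.8733

855.8733 mm/s


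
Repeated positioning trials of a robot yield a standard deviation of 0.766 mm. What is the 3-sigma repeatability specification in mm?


repeatability = 3*sigma = 3*0.766 = 2.2980

2.2980 mm


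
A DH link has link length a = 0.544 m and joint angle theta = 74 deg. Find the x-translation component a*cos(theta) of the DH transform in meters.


a*cos(theta) = 0.544*cos(74 deg) = 0.1499

0.1499 m


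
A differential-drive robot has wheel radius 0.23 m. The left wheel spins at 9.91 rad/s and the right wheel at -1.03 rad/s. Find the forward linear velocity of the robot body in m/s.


v = r*(wR + wL)/2 = 0.23*(-1.03 + 9.91)/2 = 1.0212

1.0212 m/s


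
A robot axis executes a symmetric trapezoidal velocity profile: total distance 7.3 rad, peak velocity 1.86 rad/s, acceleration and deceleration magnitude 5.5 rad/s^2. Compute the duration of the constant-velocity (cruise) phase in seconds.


t_acc = v/a = 0.338182 s, d_acc = v^2/(2a) = 0.314509 rad each
d_cruise = 7.3 - 2*0.314509 = 6.670982 rad
t_cruise = d_cruise/v = 6.670982/1.86 = 3.5865

3.5865 s


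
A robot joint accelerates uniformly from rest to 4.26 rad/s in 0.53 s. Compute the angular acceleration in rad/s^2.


alpha = delta_omega / t = 4.26 / 0.53 = 8.0377

8.0377 rad/s^2


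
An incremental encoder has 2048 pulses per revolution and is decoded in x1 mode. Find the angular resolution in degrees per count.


resolution = 360 / (PPR * 1) = 360 / 2048 = 0.1758

0.1758 degrees


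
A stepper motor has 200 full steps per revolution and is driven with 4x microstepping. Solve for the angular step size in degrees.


step = 360/(200*4) = 360/800 = 0.4500

0.4500 degrees


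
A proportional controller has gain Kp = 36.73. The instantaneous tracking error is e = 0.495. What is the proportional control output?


u_P = Kp * e = 36.73 * 0.495 = 18.1813

18.1813


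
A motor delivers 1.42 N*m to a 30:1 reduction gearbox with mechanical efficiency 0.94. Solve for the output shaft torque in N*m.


tau_out = tau_in * N * eta = 1.42 * 30 * 0.94 = 40.0440

40.0440 N*m


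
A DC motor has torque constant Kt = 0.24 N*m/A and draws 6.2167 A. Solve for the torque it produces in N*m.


tau = Kt * I = 0.24*6.2167 = 1.4920

1.4920 N*m


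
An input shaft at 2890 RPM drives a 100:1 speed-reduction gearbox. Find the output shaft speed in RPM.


omega_out = omega_in / N = 2890 / 100 = 28.9000

28.9000 RPM


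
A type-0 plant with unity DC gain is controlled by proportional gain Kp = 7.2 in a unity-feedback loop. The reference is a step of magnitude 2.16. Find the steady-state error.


e_ss = R/(1 + Kp) = 2.16/(1 + 7.2) = 2.16/8.2000 = 0.2634

0.2634


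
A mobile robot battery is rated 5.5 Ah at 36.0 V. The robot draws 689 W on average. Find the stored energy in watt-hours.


E = capacity * V = 5.5*36.0 = 198.0000

198.0000 Wh


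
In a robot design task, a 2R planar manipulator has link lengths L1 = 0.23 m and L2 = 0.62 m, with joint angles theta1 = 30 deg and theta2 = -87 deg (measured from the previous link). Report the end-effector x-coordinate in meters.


x = L1*cos(th1) + L2*cos(th1+th2) = 0.23*cos(30 deg) + 0.62*cos(-57 deg) = 0.5369

0.5369 m


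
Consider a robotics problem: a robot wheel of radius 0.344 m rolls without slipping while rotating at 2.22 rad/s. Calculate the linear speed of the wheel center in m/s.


v = omega * r = 2.22 * 0.344 = 0.7637

0.7637 m/s


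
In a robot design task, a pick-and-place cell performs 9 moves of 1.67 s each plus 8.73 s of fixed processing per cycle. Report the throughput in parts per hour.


T_cycle = 9*1.67 + 8.73 = 23.7600 s
rate = 3600/T = 151.5152

151.5152 parts/hour


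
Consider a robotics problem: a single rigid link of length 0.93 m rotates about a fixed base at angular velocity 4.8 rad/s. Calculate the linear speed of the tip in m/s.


v = L*omega = 0.93 * 4.8 = 4.4640

4.4640 m/s


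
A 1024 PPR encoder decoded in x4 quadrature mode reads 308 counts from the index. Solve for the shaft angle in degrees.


angle = counts * 360 / (PPR*4) = 308 * 360 / 4096 = 27.0703

27.0703 degrees


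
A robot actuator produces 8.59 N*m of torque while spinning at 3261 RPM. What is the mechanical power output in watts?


omega = 3261 * 2*pi/60 = 341.491121 rad/s
P = tau * omega = 8.59 * 341.491121 = 2933.4087

2933.4087 W


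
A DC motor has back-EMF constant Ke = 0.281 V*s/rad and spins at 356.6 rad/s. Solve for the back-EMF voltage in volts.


V_emf = Ke * omega = 0.281*356.6 = 100.2046

100.2046 V


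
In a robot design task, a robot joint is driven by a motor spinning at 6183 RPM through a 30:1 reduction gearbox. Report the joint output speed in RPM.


omega_joint = omega_motor / N = 6183 / 30 = 206.1000

206.1000 RPM


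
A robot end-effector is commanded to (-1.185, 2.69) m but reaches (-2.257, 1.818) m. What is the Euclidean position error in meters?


dx = -2.257 - (-1.185) = -1.0720, dy = 1.818 - (2.69) = -0.8720
err = sqrt(1.149184 + 0.760384) = 1.3819

1.3819 m


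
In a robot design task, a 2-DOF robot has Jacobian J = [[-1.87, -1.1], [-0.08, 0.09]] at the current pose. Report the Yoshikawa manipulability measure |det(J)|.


det(J) = -1.87*0.09 - (-1.1)*(-0.08) = -0.2563
|det(J)| = 0.2563

0.2563


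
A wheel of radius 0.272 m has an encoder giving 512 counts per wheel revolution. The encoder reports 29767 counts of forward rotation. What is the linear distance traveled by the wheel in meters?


revs = 29767/512 = 58.138672
d = revs * 2*pi*r = 58.138672 * 2*pi*0.272 = 99.3605

99.3605 m


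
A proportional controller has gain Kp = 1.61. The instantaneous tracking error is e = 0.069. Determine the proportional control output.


u_P = Kp * e = 1.61 * 0.069 = 0.1111

0.1111


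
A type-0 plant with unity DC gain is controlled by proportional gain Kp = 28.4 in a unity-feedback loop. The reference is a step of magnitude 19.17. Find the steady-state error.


e_ss = R/(1 + Kp) = 19.17/(1 + 28.4) = 19.17/29.4000 = 0.6520

0.6520


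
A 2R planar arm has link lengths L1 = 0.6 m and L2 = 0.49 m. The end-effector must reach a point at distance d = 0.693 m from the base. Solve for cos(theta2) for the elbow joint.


cos(th2) = (d^2 - L1^2 - L2^2)/(2*L1*L2) = (0.693^2 - 0.6^2 - 0.49^2)/(2*0.6*0.49) = -0.2038

-0.2038


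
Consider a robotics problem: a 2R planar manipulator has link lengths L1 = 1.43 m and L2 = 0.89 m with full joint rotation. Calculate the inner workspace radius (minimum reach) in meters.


r_min = |L1 - L2| = |1.43 - 0.89| = 0.5400

0.5400 m


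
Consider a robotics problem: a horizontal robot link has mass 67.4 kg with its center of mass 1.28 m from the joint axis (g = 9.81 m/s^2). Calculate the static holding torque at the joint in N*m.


tau = m*g*L = 67.4 * 9.81 * 1.28 = 846.3283

846.3283 N*m


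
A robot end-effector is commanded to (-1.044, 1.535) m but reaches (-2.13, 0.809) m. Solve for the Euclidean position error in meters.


dx = -2.13 - (-1.044) = -1.0860, dy = 0.809 - (1.535) = -0.7260
err = sqrt(1.179396 + 0.527076) = 1.3063

1.3063 m


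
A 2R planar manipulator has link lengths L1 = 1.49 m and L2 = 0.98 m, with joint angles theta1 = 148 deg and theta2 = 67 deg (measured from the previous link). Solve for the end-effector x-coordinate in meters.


x = L1*cos(th1) + L2*cos(th1+th2) = 1.49*cos(148 deg) + 0.98*cos(215 deg) = -2.0664

-2.0664 m


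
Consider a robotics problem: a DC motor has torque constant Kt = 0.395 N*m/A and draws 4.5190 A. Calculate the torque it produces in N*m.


tau = Kt * I = 0.395*4.5190 = 1.7850

1.7850 N*m


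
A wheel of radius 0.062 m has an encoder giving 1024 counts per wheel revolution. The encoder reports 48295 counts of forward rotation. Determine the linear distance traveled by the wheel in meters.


revs = 48295/1024 = 47.163086
d = revs * 2*pi*r = 47.163086 * 2*pi*0.062 = 18.3727

18.3727 m


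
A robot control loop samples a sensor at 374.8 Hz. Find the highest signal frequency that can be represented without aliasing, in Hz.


f_max = f_s/2 = 374.8/2 = 187.4000

187.4000 Hz


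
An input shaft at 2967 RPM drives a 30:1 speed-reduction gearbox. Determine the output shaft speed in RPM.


omega_out = omega_in / N = 2967 / 30 = 98.9000

98.9000 RPM


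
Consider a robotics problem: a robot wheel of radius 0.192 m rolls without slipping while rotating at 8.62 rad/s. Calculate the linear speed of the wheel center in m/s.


v = omega * r = 8.62 * 0.192 = 1.6550

1.6550 m/s


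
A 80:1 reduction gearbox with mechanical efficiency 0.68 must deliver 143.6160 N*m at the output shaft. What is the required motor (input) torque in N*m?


tau_in = tau_out / (N * eta) = 143.6160 / (80 * 0.68) = 2.6400

2.6400 N*m


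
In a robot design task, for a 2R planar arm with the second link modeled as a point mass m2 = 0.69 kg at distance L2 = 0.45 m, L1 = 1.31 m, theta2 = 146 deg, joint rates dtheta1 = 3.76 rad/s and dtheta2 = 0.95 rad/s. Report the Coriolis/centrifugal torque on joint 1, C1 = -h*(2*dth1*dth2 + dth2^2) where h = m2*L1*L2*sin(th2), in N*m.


h = m2*L1*L2*sin(th2) = 0.69*1.31*0.45*sin(146 deg) = 0.227455
C1 = -h*(2*3.76*0.95 + 0.95^2) = -0.227455*8.0465 = -1.8302

-1.8302 N*m


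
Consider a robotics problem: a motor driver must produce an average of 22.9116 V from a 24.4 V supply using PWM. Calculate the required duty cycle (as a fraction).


D = V_avg/V_supply = 22.9116/24.4 = 0.9390

0.9390


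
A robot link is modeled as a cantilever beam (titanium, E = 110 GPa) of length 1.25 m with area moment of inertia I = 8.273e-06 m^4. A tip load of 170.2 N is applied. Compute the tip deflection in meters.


delta = F*L^3/(3*E*I) = 170.2*1.25^3/(3*1.100e+11*8.273e-06)
      = 332.421875/2730090 = 1.2176e-04

1.2176e-04 m


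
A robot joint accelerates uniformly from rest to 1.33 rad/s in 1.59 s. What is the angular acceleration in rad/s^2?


alpha = delta_omega / t = 1.33 / 1.59 = 0.8365

0.8365 rad/s^2


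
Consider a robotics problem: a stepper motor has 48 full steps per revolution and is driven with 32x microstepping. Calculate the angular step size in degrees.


step = 360/(48*32) = 360/1536 = 0.2344

0.2344 degrees


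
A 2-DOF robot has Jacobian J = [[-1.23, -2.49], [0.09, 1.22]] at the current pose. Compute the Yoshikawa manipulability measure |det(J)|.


det(J) = -1.23*1.22 - (-2.49)*(0.09) = -1.2765
|det(J)| = 1.2765

1.2765


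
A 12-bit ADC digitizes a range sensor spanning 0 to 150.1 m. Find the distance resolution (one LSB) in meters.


res = range / 2^n = 150.1/2^12 = 150.1/4096 = 0.0366

0.0366 m


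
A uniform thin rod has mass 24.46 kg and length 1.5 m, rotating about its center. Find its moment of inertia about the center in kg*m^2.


I = (1/12)*m*L^2 = (1/12)*24.46*1.5^2 = 4.5862

4.5862 kg*m^2


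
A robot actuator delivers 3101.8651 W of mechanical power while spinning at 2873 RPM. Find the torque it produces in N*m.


omega = 2873 * 2*pi/60 = 300.859856 rad/s
tau = P / omega = 3101.8651 / 300.859856 = 10.3100

10.3100 N*m


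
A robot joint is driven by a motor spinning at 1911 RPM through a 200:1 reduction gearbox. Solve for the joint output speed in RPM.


omega_joint = omega_motor / N = 1911 / 200 = 9.5550

9.5550 RPM


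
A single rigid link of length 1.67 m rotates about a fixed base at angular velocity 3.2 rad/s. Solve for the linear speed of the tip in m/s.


v = L*omega = 1.67 * 3.2 = 5.3440

5.3440 m/s


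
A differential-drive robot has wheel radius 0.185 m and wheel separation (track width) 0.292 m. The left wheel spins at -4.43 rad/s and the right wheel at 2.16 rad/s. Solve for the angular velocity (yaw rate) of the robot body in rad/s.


omega = r*(wR - wL)/L = 0.185*(2.16 - (-4.43))/0.292 = 4.1752

4.1752 rad/s


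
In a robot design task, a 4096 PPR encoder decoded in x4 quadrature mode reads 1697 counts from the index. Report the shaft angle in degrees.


angle = counts * 360 / (PPR*4) = 1697 * 360 / 16384 = 37.2876

37.2876 degrees


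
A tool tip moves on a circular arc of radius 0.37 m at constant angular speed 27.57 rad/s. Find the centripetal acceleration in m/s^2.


a_c = omega^2 * r = 27.57^2 * 0.37 = 281.2388

281.2388 m/s^2


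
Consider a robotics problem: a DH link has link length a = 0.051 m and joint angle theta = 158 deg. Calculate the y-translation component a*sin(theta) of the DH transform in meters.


a*sin(theta) = 0.051*sin(158 deg) = 0.0191

0.0191 m


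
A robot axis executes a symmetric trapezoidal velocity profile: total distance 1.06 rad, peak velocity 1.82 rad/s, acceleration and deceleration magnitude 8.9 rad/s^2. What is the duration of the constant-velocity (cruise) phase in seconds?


t_acc = v/a = 0.204494 s, d_acc = v^2/(2a) = 0.186090 rad each
d_cruise = 1.06 - 2*0.186090 = 0.687820 rad
t_cruise = d_cruise/v = 0.687820/1.82 = 0.3779

0.3779 s


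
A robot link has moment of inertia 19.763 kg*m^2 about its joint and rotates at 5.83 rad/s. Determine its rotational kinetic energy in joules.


KE = (1/2)*I*omega^2 = 0.5*19.763*5.83^2 = 335.8613

335.8613 J


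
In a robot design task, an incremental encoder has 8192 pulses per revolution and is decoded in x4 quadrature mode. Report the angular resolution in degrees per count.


resolution = 360 / (PPR * 4) = 360 / 32768 = 0.0110

0.0110 degrees


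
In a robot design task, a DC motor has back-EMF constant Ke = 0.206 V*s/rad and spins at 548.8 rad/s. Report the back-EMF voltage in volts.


V_emf = Ke * omega = 0.206*548.8 = 113.0528

113.0528 V


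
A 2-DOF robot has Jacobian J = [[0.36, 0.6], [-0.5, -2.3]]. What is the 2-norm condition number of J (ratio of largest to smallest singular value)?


JJ^T eigenvalues: trace(JJ^T) = 6.0296, det(JJ^T) = det(J)^2 = 0.27878400
s_max^2 = (6.0296 + sqrt(35.24094016))/2 = 5.98300401
s_min^2 = (6.0296 - sqrt(35.24094016))/2 = 0.04659599
kappa = s_max/s_min = sqrt(5.98300401/0.04659599) = 11.3314

11.3314


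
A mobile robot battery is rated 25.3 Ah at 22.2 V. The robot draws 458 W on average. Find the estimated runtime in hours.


E = 25.3*22.2 = 561.6600 Wh
t = E/P = 561.6600/458 = 1.2263

1.2263 hours


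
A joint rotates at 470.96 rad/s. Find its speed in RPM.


RPM = 470.96 * 60/(2*pi) = 4497.3367

4497.3367 RPM


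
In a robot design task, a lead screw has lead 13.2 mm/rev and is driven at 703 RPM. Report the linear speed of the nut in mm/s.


v = lead * (RPM/60) = 13.2*703/60 = 154.6600

154.6600 mm/s


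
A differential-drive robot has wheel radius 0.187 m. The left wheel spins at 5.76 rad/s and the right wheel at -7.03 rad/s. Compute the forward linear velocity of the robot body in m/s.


v = r*(wR + wL)/2 = 0.187*(-7.03 + 5.76)/2 = -0.1187

-0.1187 m/s


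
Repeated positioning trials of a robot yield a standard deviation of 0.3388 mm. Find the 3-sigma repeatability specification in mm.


repeatability = 3*sigma = 3*0.3388 = 1.0164

1.0164 mm


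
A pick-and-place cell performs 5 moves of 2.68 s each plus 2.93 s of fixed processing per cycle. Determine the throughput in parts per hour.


T_cycle = 5*2.68 + 2.93 = 16.3300 s
rate = 3600/T = 220.4532

220.4532 parts/hour


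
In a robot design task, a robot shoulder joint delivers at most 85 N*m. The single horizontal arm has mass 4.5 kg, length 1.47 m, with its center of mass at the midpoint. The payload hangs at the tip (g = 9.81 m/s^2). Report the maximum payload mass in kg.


tau_arm = m_arm*g*(L/2) = 4.5*9.81*1.47/2 = 32.4466 N*m
tau_payload = tau_max - tau_arm = 85 - 32.4466 = 52.5534
m_payload = tau_payload / (g*L) = 52.5534 / (9.81*1.47) = 3.6443

3.6443 kg
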